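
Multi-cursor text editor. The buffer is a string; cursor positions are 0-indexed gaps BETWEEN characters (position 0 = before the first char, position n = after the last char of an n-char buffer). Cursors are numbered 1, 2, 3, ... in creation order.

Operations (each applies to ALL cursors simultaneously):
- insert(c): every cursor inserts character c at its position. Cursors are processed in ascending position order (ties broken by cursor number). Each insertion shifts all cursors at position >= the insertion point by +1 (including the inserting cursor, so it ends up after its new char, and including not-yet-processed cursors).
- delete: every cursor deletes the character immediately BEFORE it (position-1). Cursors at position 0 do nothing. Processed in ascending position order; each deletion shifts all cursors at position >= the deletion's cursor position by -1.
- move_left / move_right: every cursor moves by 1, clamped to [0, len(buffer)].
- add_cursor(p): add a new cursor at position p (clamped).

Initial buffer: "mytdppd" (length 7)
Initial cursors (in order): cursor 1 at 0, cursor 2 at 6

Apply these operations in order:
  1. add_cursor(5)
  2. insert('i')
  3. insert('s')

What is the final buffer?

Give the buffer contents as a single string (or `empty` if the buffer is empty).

Answer: ismytdpispisd

Derivation:
After op 1 (add_cursor(5)): buffer="mytdppd" (len 7), cursors c1@0 c3@5 c2@6, authorship .......
After op 2 (insert('i')): buffer="imytdpipid" (len 10), cursors c1@1 c3@7 c2@9, authorship 1.....3.2.
After op 3 (insert('s')): buffer="ismytdpispisd" (len 13), cursors c1@2 c3@9 c2@12, authorship 11.....33.22.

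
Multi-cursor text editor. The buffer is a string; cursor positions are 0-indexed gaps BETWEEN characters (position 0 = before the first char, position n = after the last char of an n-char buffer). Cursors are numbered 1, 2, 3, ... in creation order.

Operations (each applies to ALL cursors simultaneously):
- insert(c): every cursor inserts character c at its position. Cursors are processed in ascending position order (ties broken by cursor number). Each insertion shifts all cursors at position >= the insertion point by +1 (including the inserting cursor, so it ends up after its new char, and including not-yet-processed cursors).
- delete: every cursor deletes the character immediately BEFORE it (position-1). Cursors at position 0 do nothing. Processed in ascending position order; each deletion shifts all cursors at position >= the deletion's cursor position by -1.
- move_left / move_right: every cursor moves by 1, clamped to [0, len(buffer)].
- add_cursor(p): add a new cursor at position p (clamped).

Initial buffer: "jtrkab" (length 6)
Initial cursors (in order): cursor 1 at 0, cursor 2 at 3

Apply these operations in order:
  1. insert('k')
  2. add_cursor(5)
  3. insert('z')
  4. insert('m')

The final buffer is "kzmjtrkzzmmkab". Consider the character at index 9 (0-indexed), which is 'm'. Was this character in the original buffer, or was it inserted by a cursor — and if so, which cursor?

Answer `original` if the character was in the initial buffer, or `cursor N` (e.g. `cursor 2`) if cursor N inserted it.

After op 1 (insert('k')): buffer="kjtrkkab" (len 8), cursors c1@1 c2@5, authorship 1...2...
After op 2 (add_cursor(5)): buffer="kjtrkkab" (len 8), cursors c1@1 c2@5 c3@5, authorship 1...2...
After op 3 (insert('z')): buffer="kzjtrkzzkab" (len 11), cursors c1@2 c2@8 c3@8, authorship 11...223...
After op 4 (insert('m')): buffer="kzmjtrkzzmmkab" (len 14), cursors c1@3 c2@11 c3@11, authorship 111...22323...
Authorship (.=original, N=cursor N): 1 1 1 . . . 2 2 3 2 3 . . .
Index 9: author = 2

Answer: cursor 2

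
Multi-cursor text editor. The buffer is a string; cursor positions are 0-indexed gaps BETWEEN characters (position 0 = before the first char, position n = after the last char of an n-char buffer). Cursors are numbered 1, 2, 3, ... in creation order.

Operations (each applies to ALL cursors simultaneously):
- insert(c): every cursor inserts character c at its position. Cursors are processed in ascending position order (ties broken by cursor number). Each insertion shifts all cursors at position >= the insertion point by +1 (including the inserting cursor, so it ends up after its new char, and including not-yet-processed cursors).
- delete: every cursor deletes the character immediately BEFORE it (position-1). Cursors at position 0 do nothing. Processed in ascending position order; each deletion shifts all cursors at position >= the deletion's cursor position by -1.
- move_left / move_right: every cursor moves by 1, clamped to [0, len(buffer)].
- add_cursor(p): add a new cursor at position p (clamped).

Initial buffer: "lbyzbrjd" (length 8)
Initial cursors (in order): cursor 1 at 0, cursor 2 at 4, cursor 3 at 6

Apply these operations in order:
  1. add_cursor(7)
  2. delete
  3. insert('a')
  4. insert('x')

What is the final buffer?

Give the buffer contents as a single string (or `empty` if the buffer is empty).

Answer: axlbyaxbaaxxd

Derivation:
After op 1 (add_cursor(7)): buffer="lbyzbrjd" (len 8), cursors c1@0 c2@4 c3@6 c4@7, authorship ........
After op 2 (delete): buffer="lbybd" (len 5), cursors c1@0 c2@3 c3@4 c4@4, authorship .....
After op 3 (insert('a')): buffer="albyabaad" (len 9), cursors c1@1 c2@5 c3@8 c4@8, authorship 1...2.34.
After op 4 (insert('x')): buffer="axlbyaxbaaxxd" (len 13), cursors c1@2 c2@7 c3@12 c4@12, authorship 11...22.3434.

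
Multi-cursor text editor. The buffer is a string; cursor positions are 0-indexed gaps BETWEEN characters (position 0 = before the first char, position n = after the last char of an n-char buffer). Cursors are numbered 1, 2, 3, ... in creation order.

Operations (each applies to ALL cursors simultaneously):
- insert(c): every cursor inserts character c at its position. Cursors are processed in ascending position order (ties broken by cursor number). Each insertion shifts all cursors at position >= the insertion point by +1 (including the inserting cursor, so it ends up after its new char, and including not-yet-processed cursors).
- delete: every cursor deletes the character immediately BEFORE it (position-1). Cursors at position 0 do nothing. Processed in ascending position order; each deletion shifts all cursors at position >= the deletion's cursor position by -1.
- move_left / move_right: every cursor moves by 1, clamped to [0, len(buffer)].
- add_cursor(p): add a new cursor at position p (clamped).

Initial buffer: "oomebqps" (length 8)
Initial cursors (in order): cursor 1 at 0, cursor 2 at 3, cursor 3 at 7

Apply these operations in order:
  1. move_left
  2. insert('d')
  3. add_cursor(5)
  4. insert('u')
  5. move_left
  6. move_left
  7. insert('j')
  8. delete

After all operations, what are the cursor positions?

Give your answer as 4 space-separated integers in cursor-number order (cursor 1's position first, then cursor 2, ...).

Answer: 0 4 11 6

Derivation:
After op 1 (move_left): buffer="oomebqps" (len 8), cursors c1@0 c2@2 c3@6, authorship ........
After op 2 (insert('d')): buffer="doodmebqdps" (len 11), cursors c1@1 c2@4 c3@9, authorship 1..2....3..
After op 3 (add_cursor(5)): buffer="doodmebqdps" (len 11), cursors c1@1 c2@4 c4@5 c3@9, authorship 1..2....3..
After op 4 (insert('u')): buffer="duoodumuebqdups" (len 15), cursors c1@2 c2@6 c4@8 c3@13, authorship 11..22.4...33..
After op 5 (move_left): buffer="duoodumuebqdups" (len 15), cursors c1@1 c2@5 c4@7 c3@12, authorship 11..22.4...33..
After op 6 (move_left): buffer="duoodumuebqdups" (len 15), cursors c1@0 c2@4 c4@6 c3@11, authorship 11..22.4...33..
After op 7 (insert('j')): buffer="jduoojdujmuebqjdups" (len 19), cursors c1@1 c2@6 c4@9 c3@15, authorship 111..2224.4...333..
After op 8 (delete): buffer="duoodumuebqdups" (len 15), cursors c1@0 c2@4 c4@6 c3@11, authorship 11..22.4...33..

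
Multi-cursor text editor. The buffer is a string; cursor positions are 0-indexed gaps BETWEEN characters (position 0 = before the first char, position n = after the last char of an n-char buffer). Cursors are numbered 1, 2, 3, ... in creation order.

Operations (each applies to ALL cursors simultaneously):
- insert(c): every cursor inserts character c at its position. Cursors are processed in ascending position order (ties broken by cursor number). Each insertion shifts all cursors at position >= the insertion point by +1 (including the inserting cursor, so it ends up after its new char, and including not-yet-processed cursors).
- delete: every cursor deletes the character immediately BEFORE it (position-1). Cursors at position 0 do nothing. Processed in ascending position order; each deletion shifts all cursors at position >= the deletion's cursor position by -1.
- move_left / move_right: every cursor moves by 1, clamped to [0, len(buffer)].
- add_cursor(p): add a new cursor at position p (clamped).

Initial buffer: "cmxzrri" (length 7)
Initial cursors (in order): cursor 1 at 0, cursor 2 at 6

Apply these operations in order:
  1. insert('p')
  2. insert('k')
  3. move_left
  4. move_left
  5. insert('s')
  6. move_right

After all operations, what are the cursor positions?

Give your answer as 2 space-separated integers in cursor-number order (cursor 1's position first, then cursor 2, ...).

After op 1 (insert('p')): buffer="pcmxzrrpi" (len 9), cursors c1@1 c2@8, authorship 1......2.
After op 2 (insert('k')): buffer="pkcmxzrrpki" (len 11), cursors c1@2 c2@10, authorship 11......22.
After op 3 (move_left): buffer="pkcmxzrrpki" (len 11), cursors c1@1 c2@9, authorship 11......22.
After op 4 (move_left): buffer="pkcmxzrrpki" (len 11), cursors c1@0 c2@8, authorship 11......22.
After op 5 (insert('s')): buffer="spkcmxzrrspki" (len 13), cursors c1@1 c2@10, authorship 111......222.
After op 6 (move_right): buffer="spkcmxzrrspki" (len 13), cursors c1@2 c2@11, authorship 111......222.

Answer: 2 11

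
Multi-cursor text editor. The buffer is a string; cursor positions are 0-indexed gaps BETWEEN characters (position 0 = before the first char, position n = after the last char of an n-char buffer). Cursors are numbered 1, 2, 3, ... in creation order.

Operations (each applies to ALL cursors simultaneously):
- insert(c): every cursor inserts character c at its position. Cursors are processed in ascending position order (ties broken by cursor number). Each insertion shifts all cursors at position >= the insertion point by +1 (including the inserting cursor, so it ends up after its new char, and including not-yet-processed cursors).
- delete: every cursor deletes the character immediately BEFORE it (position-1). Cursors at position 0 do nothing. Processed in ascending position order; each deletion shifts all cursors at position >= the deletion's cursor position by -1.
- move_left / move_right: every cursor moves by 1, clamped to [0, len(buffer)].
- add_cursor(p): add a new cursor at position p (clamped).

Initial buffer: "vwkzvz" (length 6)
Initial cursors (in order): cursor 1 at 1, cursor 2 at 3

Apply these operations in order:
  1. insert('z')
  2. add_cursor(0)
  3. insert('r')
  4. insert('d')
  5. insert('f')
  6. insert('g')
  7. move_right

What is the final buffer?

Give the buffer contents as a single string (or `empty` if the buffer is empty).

Answer: rdfgvzrdfgwkzrdfgzvz

Derivation:
After op 1 (insert('z')): buffer="vzwkzzvz" (len 8), cursors c1@2 c2@5, authorship .1..2...
After op 2 (add_cursor(0)): buffer="vzwkzzvz" (len 8), cursors c3@0 c1@2 c2@5, authorship .1..2...
After op 3 (insert('r')): buffer="rvzrwkzrzvz" (len 11), cursors c3@1 c1@4 c2@8, authorship 3.11..22...
After op 4 (insert('d')): buffer="rdvzrdwkzrdzvz" (len 14), cursors c3@2 c1@6 c2@11, authorship 33.111..222...
After op 5 (insert('f')): buffer="rdfvzrdfwkzrdfzvz" (len 17), cursors c3@3 c1@8 c2@14, authorship 333.1111..2222...
After op 6 (insert('g')): buffer="rdfgvzrdfgwkzrdfgzvz" (len 20), cursors c3@4 c1@10 c2@17, authorship 3333.11111..22222...
After op 7 (move_right): buffer="rdfgvzrdfgwkzrdfgzvz" (len 20), cursors c3@5 c1@11 c2@18, authorship 3333.11111..22222...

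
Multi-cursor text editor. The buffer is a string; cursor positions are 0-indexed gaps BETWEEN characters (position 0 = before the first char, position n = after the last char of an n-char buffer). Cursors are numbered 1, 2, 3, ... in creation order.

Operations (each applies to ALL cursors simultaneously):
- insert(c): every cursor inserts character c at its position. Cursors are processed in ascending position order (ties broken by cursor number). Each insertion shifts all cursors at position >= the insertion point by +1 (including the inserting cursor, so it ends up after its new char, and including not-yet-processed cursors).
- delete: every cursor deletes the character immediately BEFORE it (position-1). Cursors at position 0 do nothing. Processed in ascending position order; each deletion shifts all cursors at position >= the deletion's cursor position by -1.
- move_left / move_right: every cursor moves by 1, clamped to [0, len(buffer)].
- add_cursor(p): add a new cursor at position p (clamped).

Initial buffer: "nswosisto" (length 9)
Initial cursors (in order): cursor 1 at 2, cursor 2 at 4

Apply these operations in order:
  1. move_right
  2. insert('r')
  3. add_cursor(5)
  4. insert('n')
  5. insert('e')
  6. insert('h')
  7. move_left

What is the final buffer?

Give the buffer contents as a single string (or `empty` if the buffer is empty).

Answer: nswrnehonehsrnehisto

Derivation:
After op 1 (move_right): buffer="nswosisto" (len 9), cursors c1@3 c2@5, authorship .........
After op 2 (insert('r')): buffer="nswrosristo" (len 11), cursors c1@4 c2@7, authorship ...1..2....
After op 3 (add_cursor(5)): buffer="nswrosristo" (len 11), cursors c1@4 c3@5 c2@7, authorship ...1..2....
After op 4 (insert('n')): buffer="nswrnonsrnisto" (len 14), cursors c1@5 c3@7 c2@10, authorship ...11.3.22....
After op 5 (insert('e')): buffer="nswrneonesrneisto" (len 17), cursors c1@6 c3@9 c2@13, authorship ...111.33.222....
After op 6 (insert('h')): buffer="nswrnehonehsrnehisto" (len 20), cursors c1@7 c3@11 c2@16, authorship ...1111.333.2222....
After op 7 (move_left): buffer="nswrnehonehsrnehisto" (len 20), cursors c1@6 c3@10 c2@15, authorship ...1111.333.2222....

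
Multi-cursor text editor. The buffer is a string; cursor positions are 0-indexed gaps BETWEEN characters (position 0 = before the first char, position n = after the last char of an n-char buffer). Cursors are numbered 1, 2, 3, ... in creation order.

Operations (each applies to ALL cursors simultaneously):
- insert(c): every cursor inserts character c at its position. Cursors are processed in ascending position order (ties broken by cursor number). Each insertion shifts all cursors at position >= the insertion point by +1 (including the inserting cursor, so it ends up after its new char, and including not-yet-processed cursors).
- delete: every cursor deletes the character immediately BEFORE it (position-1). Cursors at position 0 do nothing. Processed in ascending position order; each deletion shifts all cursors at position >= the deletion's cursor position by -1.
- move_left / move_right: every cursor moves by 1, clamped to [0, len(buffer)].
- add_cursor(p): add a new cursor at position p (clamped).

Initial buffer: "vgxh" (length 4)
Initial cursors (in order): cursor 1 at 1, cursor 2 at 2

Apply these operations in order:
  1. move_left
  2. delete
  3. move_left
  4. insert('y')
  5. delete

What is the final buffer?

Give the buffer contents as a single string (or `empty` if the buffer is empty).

After op 1 (move_left): buffer="vgxh" (len 4), cursors c1@0 c2@1, authorship ....
After op 2 (delete): buffer="gxh" (len 3), cursors c1@0 c2@0, authorship ...
After op 3 (move_left): buffer="gxh" (len 3), cursors c1@0 c2@0, authorship ...
After op 4 (insert('y')): buffer="yygxh" (len 5), cursors c1@2 c2@2, authorship 12...
After op 5 (delete): buffer="gxh" (len 3), cursors c1@0 c2@0, authorship ...

Answer: gxh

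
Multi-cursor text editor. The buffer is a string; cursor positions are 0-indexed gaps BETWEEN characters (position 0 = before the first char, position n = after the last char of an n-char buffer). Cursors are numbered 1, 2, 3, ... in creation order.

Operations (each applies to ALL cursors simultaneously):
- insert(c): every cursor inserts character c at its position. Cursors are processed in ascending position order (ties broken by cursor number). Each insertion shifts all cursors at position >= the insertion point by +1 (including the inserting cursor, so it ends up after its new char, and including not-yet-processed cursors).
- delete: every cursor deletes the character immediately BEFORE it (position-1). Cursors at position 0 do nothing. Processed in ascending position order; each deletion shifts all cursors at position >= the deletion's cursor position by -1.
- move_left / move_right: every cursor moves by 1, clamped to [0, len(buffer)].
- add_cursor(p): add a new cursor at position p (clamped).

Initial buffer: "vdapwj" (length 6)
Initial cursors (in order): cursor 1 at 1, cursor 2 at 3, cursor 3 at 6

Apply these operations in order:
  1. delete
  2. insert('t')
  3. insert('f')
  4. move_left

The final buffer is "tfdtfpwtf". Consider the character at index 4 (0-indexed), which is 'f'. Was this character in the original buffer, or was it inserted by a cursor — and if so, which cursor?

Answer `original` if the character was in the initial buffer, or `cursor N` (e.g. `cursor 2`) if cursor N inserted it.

Answer: cursor 2

Derivation:
After op 1 (delete): buffer="dpw" (len 3), cursors c1@0 c2@1 c3@3, authorship ...
After op 2 (insert('t')): buffer="tdtpwt" (len 6), cursors c1@1 c2@3 c3@6, authorship 1.2..3
After op 3 (insert('f')): buffer="tfdtfpwtf" (len 9), cursors c1@2 c2@5 c3@9, authorship 11.22..33
After op 4 (move_left): buffer="tfdtfpwtf" (len 9), cursors c1@1 c2@4 c3@8, authorship 11.22..33
Authorship (.=original, N=cursor N): 1 1 . 2 2 . . 3 3
Index 4: author = 2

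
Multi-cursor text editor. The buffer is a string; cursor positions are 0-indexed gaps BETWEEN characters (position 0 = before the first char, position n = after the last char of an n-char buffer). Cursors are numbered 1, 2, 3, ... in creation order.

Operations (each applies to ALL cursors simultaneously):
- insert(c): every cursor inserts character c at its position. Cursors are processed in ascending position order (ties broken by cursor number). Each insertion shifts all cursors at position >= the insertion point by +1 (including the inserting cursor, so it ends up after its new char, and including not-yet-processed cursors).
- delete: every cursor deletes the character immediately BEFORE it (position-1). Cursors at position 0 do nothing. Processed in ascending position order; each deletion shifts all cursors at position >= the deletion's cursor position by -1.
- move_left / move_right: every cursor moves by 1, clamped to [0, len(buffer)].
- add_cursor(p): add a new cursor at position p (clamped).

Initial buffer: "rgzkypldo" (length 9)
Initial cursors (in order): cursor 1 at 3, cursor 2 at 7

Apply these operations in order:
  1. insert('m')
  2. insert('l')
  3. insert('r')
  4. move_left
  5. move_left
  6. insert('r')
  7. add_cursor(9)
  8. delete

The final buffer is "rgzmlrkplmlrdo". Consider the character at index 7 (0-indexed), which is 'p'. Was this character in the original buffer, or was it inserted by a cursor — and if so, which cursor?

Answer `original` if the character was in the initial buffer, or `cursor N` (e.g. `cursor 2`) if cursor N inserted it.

After op 1 (insert('m')): buffer="rgzmkyplmdo" (len 11), cursors c1@4 c2@9, authorship ...1....2..
After op 2 (insert('l')): buffer="rgzmlkyplmldo" (len 13), cursors c1@5 c2@11, authorship ...11....22..
After op 3 (insert('r')): buffer="rgzmlrkyplmlrdo" (len 15), cursors c1@6 c2@13, authorship ...111....222..
After op 4 (move_left): buffer="rgzmlrkyplmlrdo" (len 15), cursors c1@5 c2@12, authorship ...111....222..
After op 5 (move_left): buffer="rgzmlrkyplmlrdo" (len 15), cursors c1@4 c2@11, authorship ...111....222..
After op 6 (insert('r')): buffer="rgzmrlrkyplmrlrdo" (len 17), cursors c1@5 c2@13, authorship ...1111....2222..
After op 7 (add_cursor(9)): buffer="rgzmrlrkyplmrlrdo" (len 17), cursors c1@5 c3@9 c2@13, authorship ...1111....2222..
After op 8 (delete): buffer="rgzmlrkplmlrdo" (len 14), cursors c1@4 c3@7 c2@10, authorship ...111...222..
Authorship (.=original, N=cursor N): . . . 1 1 1 . . . 2 2 2 . .
Index 7: author = original

Answer: original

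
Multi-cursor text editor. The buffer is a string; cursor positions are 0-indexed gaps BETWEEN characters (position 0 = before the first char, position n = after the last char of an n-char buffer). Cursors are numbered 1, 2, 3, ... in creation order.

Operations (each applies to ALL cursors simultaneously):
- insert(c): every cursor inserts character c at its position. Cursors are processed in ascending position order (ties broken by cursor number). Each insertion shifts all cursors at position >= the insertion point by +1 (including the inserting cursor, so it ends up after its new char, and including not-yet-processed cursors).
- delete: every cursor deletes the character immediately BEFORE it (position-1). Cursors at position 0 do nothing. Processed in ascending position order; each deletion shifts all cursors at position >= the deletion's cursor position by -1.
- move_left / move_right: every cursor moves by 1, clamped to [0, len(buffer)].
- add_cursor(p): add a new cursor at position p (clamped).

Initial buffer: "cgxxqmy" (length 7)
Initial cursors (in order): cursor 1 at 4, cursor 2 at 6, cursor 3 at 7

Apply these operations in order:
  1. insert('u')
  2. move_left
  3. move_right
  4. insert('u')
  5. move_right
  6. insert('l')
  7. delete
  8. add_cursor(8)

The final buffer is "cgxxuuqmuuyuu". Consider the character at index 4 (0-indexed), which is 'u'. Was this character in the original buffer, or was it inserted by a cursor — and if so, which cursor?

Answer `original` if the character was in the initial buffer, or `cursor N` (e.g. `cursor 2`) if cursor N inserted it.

Answer: cursor 1

Derivation:
After op 1 (insert('u')): buffer="cgxxuqmuyu" (len 10), cursors c1@5 c2@8 c3@10, authorship ....1..2.3
After op 2 (move_left): buffer="cgxxuqmuyu" (len 10), cursors c1@4 c2@7 c3@9, authorship ....1..2.3
After op 3 (move_right): buffer="cgxxuqmuyu" (len 10), cursors c1@5 c2@8 c3@10, authorship ....1..2.3
After op 4 (insert('u')): buffer="cgxxuuqmuuyuu" (len 13), cursors c1@6 c2@10 c3@13, authorship ....11..22.33
After op 5 (move_right): buffer="cgxxuuqmuuyuu" (len 13), cursors c1@7 c2@11 c3@13, authorship ....11..22.33
After op 6 (insert('l')): buffer="cgxxuuqlmuuyluul" (len 16), cursors c1@8 c2@13 c3@16, authorship ....11.1.22.2333
After op 7 (delete): buffer="cgxxuuqmuuyuu" (len 13), cursors c1@7 c2@11 c3@13, authorship ....11..22.33
After op 8 (add_cursor(8)): buffer="cgxxuuqmuuyuu" (len 13), cursors c1@7 c4@8 c2@11 c3@13, authorship ....11..22.33
Authorship (.=original, N=cursor N): . . . . 1 1 . . 2 2 . 3 3
Index 4: author = 1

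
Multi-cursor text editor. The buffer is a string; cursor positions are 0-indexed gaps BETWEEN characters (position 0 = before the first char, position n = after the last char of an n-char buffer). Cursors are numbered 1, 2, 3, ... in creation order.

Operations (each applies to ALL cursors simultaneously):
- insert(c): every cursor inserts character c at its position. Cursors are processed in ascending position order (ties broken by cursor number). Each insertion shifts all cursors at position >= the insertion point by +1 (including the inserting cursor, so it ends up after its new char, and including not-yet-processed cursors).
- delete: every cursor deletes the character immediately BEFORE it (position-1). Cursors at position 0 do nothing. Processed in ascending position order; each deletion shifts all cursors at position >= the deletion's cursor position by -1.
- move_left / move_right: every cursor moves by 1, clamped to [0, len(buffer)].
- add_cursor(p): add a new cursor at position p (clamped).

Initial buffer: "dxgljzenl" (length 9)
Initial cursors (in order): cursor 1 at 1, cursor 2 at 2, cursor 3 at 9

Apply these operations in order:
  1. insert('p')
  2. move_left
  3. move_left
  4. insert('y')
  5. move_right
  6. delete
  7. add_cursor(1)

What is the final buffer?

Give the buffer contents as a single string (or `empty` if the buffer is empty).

Answer: ypypgljzenyp

Derivation:
After op 1 (insert('p')): buffer="dpxpgljzenlp" (len 12), cursors c1@2 c2@4 c3@12, authorship .1.2.......3
After op 2 (move_left): buffer="dpxpgljzenlp" (len 12), cursors c1@1 c2@3 c3@11, authorship .1.2.......3
After op 3 (move_left): buffer="dpxpgljzenlp" (len 12), cursors c1@0 c2@2 c3@10, authorship .1.2.......3
After op 4 (insert('y')): buffer="ydpyxpgljzenylp" (len 15), cursors c1@1 c2@4 c3@13, authorship 1.12.2......3.3
After op 5 (move_right): buffer="ydpyxpgljzenylp" (len 15), cursors c1@2 c2@5 c3@14, authorship 1.12.2......3.3
After op 6 (delete): buffer="ypypgljzenyp" (len 12), cursors c1@1 c2@3 c3@11, authorship 1122......33
After op 7 (add_cursor(1)): buffer="ypypgljzenyp" (len 12), cursors c1@1 c4@1 c2@3 c3@11, authorship 1122......33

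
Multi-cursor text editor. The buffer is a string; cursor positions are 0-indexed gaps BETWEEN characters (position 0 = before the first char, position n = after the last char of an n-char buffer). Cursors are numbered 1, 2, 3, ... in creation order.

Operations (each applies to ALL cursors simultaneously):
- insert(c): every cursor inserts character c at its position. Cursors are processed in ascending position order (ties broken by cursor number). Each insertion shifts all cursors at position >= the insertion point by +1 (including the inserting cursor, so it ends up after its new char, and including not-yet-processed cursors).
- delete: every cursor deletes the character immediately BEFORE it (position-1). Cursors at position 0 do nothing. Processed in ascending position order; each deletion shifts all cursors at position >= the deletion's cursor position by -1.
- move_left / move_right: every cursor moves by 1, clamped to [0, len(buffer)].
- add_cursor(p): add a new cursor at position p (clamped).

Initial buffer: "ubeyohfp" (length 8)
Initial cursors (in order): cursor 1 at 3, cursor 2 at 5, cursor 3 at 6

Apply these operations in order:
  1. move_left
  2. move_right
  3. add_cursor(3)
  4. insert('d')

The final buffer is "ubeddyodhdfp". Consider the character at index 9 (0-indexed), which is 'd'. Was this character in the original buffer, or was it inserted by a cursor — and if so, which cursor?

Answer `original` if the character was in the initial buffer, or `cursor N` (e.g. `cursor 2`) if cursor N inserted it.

Answer: cursor 3

Derivation:
After op 1 (move_left): buffer="ubeyohfp" (len 8), cursors c1@2 c2@4 c3@5, authorship ........
After op 2 (move_right): buffer="ubeyohfp" (len 8), cursors c1@3 c2@5 c3@6, authorship ........
After op 3 (add_cursor(3)): buffer="ubeyohfp" (len 8), cursors c1@3 c4@3 c2@5 c3@6, authorship ........
After op 4 (insert('d')): buffer="ubeddyodhdfp" (len 12), cursors c1@5 c4@5 c2@8 c3@10, authorship ...14..2.3..
Authorship (.=original, N=cursor N): . . . 1 4 . . 2 . 3 . .
Index 9: author = 3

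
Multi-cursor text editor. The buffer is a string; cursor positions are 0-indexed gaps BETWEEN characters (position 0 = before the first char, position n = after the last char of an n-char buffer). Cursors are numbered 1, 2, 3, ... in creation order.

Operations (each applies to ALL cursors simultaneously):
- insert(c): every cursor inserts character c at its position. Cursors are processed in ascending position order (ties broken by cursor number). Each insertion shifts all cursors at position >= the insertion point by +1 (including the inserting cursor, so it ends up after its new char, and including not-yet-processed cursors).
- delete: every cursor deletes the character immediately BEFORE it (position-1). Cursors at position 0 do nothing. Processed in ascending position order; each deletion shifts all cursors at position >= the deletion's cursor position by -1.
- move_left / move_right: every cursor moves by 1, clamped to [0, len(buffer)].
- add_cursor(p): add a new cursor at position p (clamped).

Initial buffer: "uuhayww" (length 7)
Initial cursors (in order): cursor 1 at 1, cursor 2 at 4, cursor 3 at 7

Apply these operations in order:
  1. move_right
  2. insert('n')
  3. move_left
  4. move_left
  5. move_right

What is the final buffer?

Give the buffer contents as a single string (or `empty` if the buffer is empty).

After op 1 (move_right): buffer="uuhayww" (len 7), cursors c1@2 c2@5 c3@7, authorship .......
After op 2 (insert('n')): buffer="uunhaynwwn" (len 10), cursors c1@3 c2@7 c3@10, authorship ..1...2..3
After op 3 (move_left): buffer="uunhaynwwn" (len 10), cursors c1@2 c2@6 c3@9, authorship ..1...2..3
After op 4 (move_left): buffer="uunhaynwwn" (len 10), cursors c1@1 c2@5 c3@8, authorship ..1...2..3
After op 5 (move_right): buffer="uunhaynwwn" (len 10), cursors c1@2 c2@6 c3@9, authorship ..1...2..3

Answer: uunhaynwwn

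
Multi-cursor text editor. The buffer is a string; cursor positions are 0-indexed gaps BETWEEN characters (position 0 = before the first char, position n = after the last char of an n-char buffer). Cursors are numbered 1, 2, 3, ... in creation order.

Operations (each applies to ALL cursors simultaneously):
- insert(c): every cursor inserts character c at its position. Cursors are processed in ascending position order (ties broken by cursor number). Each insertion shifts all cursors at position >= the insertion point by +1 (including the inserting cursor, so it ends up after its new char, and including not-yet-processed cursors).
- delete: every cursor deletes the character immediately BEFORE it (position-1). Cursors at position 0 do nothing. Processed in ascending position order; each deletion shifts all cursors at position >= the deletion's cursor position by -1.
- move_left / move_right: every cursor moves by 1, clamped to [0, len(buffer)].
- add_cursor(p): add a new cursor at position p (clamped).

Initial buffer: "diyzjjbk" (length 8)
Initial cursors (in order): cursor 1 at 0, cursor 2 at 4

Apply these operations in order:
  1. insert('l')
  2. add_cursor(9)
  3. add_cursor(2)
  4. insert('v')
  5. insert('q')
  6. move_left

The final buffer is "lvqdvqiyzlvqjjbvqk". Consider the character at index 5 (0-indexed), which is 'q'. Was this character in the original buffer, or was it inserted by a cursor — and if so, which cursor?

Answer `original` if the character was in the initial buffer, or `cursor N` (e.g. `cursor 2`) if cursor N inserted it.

After op 1 (insert('l')): buffer="ldiyzljjbk" (len 10), cursors c1@1 c2@6, authorship 1....2....
After op 2 (add_cursor(9)): buffer="ldiyzljjbk" (len 10), cursors c1@1 c2@6 c3@9, authorship 1....2....
After op 3 (add_cursor(2)): buffer="ldiyzljjbk" (len 10), cursors c1@1 c4@2 c2@6 c3@9, authorship 1....2....
After op 4 (insert('v')): buffer="lvdviyzlvjjbvk" (len 14), cursors c1@2 c4@4 c2@9 c3@13, authorship 11.4...22...3.
After op 5 (insert('q')): buffer="lvqdvqiyzlvqjjbvqk" (len 18), cursors c1@3 c4@6 c2@12 c3@17, authorship 111.44...222...33.
After op 6 (move_left): buffer="lvqdvqiyzlvqjjbvqk" (len 18), cursors c1@2 c4@5 c2@11 c3@16, authorship 111.44...222...33.
Authorship (.=original, N=cursor N): 1 1 1 . 4 4 . . . 2 2 2 . . . 3 3 .
Index 5: author = 4

Answer: cursor 4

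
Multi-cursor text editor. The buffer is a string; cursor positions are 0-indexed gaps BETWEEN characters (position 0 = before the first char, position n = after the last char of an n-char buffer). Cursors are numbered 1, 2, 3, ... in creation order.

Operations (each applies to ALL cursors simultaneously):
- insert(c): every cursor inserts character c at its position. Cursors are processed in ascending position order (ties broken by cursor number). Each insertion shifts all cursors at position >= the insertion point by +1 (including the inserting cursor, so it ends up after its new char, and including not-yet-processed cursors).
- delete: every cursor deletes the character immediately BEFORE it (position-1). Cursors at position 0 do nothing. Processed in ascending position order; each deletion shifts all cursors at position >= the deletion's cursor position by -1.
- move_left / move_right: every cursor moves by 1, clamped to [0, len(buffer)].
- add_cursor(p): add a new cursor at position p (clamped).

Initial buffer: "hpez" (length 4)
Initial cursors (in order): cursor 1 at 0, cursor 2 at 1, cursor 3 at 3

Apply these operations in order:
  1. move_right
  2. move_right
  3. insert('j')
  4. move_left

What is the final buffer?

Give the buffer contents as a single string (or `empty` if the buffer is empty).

Answer: hpjejzj

Derivation:
After op 1 (move_right): buffer="hpez" (len 4), cursors c1@1 c2@2 c3@4, authorship ....
After op 2 (move_right): buffer="hpez" (len 4), cursors c1@2 c2@3 c3@4, authorship ....
After op 3 (insert('j')): buffer="hpjejzj" (len 7), cursors c1@3 c2@5 c3@7, authorship ..1.2.3
After op 4 (move_left): buffer="hpjejzj" (len 7), cursors c1@2 c2@4 c3@6, authorship ..1.2.3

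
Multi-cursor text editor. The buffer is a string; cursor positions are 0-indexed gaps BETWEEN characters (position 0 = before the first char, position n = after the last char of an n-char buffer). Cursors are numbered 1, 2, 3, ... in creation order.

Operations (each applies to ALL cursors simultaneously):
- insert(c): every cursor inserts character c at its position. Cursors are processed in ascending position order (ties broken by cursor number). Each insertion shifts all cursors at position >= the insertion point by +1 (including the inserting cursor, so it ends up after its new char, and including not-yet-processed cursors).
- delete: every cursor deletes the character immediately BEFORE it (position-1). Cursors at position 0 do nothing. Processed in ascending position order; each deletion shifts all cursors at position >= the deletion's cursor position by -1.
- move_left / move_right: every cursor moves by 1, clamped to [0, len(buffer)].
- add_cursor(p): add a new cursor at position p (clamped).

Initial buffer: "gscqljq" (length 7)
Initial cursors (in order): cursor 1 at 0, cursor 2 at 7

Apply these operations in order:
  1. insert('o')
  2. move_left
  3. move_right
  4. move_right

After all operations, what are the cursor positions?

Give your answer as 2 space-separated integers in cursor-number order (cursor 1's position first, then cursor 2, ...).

Answer: 2 9

Derivation:
After op 1 (insert('o')): buffer="ogscqljqo" (len 9), cursors c1@1 c2@9, authorship 1.......2
After op 2 (move_left): buffer="ogscqljqo" (len 9), cursors c1@0 c2@8, authorship 1.......2
After op 3 (move_right): buffer="ogscqljqo" (len 9), cursors c1@1 c2@9, authorship 1.......2
After op 4 (move_right): buffer="ogscqljqo" (len 9), cursors c1@2 c2@9, authorship 1.......2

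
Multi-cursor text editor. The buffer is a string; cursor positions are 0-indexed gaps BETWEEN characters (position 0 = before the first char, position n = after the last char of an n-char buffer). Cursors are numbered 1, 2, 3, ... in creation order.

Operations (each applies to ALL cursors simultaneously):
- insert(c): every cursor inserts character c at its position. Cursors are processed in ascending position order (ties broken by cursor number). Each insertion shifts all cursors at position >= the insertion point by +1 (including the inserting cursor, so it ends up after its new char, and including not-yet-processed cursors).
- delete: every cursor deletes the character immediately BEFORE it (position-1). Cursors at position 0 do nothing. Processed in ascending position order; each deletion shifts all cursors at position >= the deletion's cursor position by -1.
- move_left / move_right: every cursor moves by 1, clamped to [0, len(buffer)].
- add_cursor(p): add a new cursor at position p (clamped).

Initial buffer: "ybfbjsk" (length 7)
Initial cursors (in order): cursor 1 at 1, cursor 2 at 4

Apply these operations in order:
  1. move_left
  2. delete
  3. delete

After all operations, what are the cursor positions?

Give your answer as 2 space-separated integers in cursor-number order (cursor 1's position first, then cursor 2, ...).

Answer: 0 1

Derivation:
After op 1 (move_left): buffer="ybfbjsk" (len 7), cursors c1@0 c2@3, authorship .......
After op 2 (delete): buffer="ybbjsk" (len 6), cursors c1@0 c2@2, authorship ......
After op 3 (delete): buffer="ybjsk" (len 5), cursors c1@0 c2@1, authorship .....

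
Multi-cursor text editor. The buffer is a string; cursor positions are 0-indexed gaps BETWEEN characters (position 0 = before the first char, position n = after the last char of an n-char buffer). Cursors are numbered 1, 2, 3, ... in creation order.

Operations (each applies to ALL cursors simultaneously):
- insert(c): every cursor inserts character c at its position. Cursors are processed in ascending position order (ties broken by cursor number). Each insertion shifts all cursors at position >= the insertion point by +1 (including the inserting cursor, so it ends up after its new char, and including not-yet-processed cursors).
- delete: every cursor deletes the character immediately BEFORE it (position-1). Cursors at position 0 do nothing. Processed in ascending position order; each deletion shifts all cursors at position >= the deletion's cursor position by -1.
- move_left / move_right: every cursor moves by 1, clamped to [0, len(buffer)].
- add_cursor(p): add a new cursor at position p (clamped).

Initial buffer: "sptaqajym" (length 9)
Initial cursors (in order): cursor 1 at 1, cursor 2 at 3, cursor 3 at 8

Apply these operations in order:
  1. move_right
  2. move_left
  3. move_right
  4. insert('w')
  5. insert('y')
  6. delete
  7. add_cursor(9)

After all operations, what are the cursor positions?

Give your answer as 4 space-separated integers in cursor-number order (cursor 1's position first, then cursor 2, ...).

Answer: 3 6 12 9

Derivation:
After op 1 (move_right): buffer="sptaqajym" (len 9), cursors c1@2 c2@4 c3@9, authorship .........
After op 2 (move_left): buffer="sptaqajym" (len 9), cursors c1@1 c2@3 c3@8, authorship .........
After op 3 (move_right): buffer="sptaqajym" (len 9), cursors c1@2 c2@4 c3@9, authorship .........
After op 4 (insert('w')): buffer="spwtawqajymw" (len 12), cursors c1@3 c2@6 c3@12, authorship ..1..2.....3
After op 5 (insert('y')): buffer="spwytawyqajymwy" (len 15), cursors c1@4 c2@8 c3@15, authorship ..11..22.....33
After op 6 (delete): buffer="spwtawqajymw" (len 12), cursors c1@3 c2@6 c3@12, authorship ..1..2.....3
After op 7 (add_cursor(9)): buffer="spwtawqajymw" (len 12), cursors c1@3 c2@6 c4@9 c3@12, authorship ..1..2.....3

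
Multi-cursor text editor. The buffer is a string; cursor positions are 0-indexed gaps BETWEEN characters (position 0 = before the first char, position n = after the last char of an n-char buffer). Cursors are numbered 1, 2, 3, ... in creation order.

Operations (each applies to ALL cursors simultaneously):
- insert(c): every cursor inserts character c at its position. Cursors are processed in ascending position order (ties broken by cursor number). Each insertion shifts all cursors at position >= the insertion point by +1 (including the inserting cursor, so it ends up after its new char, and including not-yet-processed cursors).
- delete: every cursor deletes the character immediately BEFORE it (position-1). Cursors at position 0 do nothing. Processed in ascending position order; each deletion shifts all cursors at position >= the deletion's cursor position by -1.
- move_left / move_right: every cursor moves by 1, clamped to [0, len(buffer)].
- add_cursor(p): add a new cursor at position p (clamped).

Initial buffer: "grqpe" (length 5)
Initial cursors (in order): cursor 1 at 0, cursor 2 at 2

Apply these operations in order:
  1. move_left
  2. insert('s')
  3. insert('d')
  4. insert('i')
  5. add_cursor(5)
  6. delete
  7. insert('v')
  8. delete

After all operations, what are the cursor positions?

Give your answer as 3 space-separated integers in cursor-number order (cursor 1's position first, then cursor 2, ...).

After op 1 (move_left): buffer="grqpe" (len 5), cursors c1@0 c2@1, authorship .....
After op 2 (insert('s')): buffer="sgsrqpe" (len 7), cursors c1@1 c2@3, authorship 1.2....
After op 3 (insert('d')): buffer="sdgsdrqpe" (len 9), cursors c1@2 c2@5, authorship 11.22....
After op 4 (insert('i')): buffer="sdigsdirqpe" (len 11), cursors c1@3 c2@7, authorship 111.222....
After op 5 (add_cursor(5)): buffer="sdigsdirqpe" (len 11), cursors c1@3 c3@5 c2@7, authorship 111.222....
After op 6 (delete): buffer="sdgdrqpe" (len 8), cursors c1@2 c3@3 c2@4, authorship 11.2....
After op 7 (insert('v')): buffer="sdvgvdvrqpe" (len 11), cursors c1@3 c3@5 c2@7, authorship 111.322....
After op 8 (delete): buffer="sdgdrqpe" (len 8), cursors c1@2 c3@3 c2@4, authorship 11.2....

Answer: 2 4 3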